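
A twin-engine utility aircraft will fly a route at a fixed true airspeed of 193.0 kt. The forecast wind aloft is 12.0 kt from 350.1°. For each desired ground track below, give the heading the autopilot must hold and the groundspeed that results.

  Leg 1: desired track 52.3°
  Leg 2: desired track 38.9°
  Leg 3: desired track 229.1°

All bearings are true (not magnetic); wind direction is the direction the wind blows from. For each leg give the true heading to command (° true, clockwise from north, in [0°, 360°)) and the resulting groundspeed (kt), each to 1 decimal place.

Leg 1: desired track 52.3°; wind correction -3.2° → command heading 49.1°, groundspeed 187.1 kt
Leg 2: desired track 38.9°; wind correction -2.7° → command heading 36.2°, groundspeed 184.9 kt
Leg 3: desired track 229.1°; wind correction +3.1° → command heading 232.2°, groundspeed 198.9 kt

Leg 1: heading=49.1°, groundspeed=187.1 kt
Leg 2: heading=36.2°, groundspeed=184.9 kt
Leg 3: heading=232.2°, groundspeed=198.9 kt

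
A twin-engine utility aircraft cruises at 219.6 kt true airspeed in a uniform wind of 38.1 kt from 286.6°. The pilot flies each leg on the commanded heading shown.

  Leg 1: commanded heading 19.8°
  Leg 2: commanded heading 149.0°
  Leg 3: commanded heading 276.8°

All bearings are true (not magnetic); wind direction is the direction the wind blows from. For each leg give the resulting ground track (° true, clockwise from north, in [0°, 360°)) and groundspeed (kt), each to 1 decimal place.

Leg 1: heading 19.8°; drift +9.7° → track 29.5°, groundspeed 225.0 kt
Leg 2: heading 149.0°; drift -5.9° → track 143.1°, groundspeed 249.1 kt
Leg 3: heading 276.8°; drift -2.0° → track 274.8°, groundspeed 182.2 kt

Leg 1: track=29.5°, groundspeed=225.0 kt
Leg 2: track=143.1°, groundspeed=249.1 kt
Leg 3: track=274.8°, groundspeed=182.2 kt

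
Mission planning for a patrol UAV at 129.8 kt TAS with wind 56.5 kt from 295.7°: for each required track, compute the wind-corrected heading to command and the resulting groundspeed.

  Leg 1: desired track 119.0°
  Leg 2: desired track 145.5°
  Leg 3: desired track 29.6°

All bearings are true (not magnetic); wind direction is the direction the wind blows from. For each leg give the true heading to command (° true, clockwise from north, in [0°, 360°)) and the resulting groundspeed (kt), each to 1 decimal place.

Leg 1: desired track 119.0°; wind correction +1.4° → command heading 120.4°, groundspeed 186.2 kt
Leg 2: desired track 145.5°; wind correction +12.5° → command heading 158.0°, groundspeed 175.8 kt
Leg 3: desired track 29.6°; wind correction -25.7° → command heading 3.9°, groundspeed 120.8 kt

Leg 1: heading=120.4°, groundspeed=186.2 kt
Leg 2: heading=158.0°, groundspeed=175.8 kt
Leg 3: heading=3.9°, groundspeed=120.8 kt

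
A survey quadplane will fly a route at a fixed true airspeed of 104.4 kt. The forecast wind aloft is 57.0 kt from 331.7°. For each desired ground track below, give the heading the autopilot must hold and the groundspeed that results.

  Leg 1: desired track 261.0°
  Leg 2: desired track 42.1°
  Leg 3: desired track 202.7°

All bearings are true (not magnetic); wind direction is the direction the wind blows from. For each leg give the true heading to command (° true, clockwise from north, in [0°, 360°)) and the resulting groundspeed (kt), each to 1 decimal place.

Leg 1: desired track 261.0°; wind correction +31.0° → command heading 292.0°, groundspeed 70.6 kt
Leg 2: desired track 42.1°; wind correction -31.0° → command heading 11.1°, groundspeed 70.4 kt
Leg 3: desired track 202.7°; wind correction +25.1° → command heading 227.8°, groundspeed 130.4 kt

Leg 1: heading=292.0°, groundspeed=70.6 kt
Leg 2: heading=11.1°, groundspeed=70.4 kt
Leg 3: heading=227.8°, groundspeed=130.4 kt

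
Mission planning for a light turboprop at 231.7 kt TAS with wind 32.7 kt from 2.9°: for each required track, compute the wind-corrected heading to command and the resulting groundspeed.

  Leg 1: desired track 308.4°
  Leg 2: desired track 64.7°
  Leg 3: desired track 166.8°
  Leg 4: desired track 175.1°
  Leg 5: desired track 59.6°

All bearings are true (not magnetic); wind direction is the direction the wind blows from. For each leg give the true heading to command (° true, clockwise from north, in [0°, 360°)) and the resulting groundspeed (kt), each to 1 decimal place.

Leg 1: heading=315.0°, groundspeed=211.2 kt
Leg 2: heading=57.6°, groundspeed=214.4 kt
Leg 3: heading=164.6°, groundspeed=262.9 kt
Leg 4: heading=174.0°, groundspeed=264.1 kt
Leg 5: heading=52.8°, groundspeed=212.1 kt

Leg 1: desired track 308.4°; wind correction +6.6° → command heading 315.0°, groundspeed 211.2 kt
Leg 2: desired track 64.7°; wind correction -7.1° → command heading 57.6°, groundspeed 214.4 kt
Leg 3: desired track 166.8°; wind correction -2.2° → command heading 164.6°, groundspeed 262.9 kt
Leg 4: desired track 175.1°; wind correction -1.1° → command heading 174.0°, groundspeed 264.1 kt
Leg 5: desired track 59.6°; wind correction -6.8° → command heading 52.8°, groundspeed 212.1 kt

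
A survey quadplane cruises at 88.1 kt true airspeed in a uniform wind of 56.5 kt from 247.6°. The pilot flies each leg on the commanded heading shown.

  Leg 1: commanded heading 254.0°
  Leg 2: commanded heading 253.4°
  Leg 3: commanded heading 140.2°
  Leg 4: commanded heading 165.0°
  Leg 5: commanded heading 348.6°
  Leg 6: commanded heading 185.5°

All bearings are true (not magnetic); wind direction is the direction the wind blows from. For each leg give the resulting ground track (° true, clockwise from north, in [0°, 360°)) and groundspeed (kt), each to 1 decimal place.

Leg 1: track=265.2°, groundspeed=32.6 kt
Leg 2: track=263.6°, groundspeed=32.4 kt
Leg 3: track=113.0°, groundspeed=118.0 kt
Leg 4: track=130.3°, groundspeed=98.3 kt
Leg 5: track=17.9°, groundspeed=113.4 kt
Leg 6: track=146.5°, groundspeed=79.3 kt

Leg 1: heading 254.0°; drift +11.2° → track 265.2°, groundspeed 32.6 kt
Leg 2: heading 253.4°; drift +10.2° → track 263.6°, groundspeed 32.4 kt
Leg 3: heading 140.2°; drift -27.2° → track 113.0°, groundspeed 118.0 kt
Leg 4: heading 165.0°; drift -34.7° → track 130.3°, groundspeed 98.3 kt
Leg 5: heading 348.6°; drift +29.3° → track 17.9°, groundspeed 113.4 kt
Leg 6: heading 185.5°; drift -39.0° → track 146.5°, groundspeed 79.3 kt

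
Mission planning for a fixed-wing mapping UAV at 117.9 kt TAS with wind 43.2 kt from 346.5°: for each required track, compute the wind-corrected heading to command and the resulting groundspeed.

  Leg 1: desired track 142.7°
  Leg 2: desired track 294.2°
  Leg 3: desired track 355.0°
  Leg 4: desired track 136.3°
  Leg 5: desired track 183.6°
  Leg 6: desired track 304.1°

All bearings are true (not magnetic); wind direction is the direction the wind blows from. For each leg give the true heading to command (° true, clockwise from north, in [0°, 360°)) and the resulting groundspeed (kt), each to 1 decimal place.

Leg 1: desired track 142.7°; wind correction -8.5° → command heading 134.2°, groundspeed 156.1 kt
Leg 2: desired track 294.2°; wind correction +16.9° → command heading 311.1°, groundspeed 86.4 kt
Leg 3: desired track 355.0°; wind correction -3.1° → command heading 351.9°, groundspeed 75.0 kt
Leg 4: desired track 136.3°; wind correction -10.6° → command heading 125.7°, groundspeed 153.2 kt
Leg 5: desired track 183.6°; wind correction +6.2° → command heading 189.8°, groundspeed 158.5 kt
Leg 6: desired track 304.1°; wind correction +14.3° → command heading 318.4°, groundspeed 82.3 kt

Leg 1: heading=134.2°, groundspeed=156.1 kt
Leg 2: heading=311.1°, groundspeed=86.4 kt
Leg 3: heading=351.9°, groundspeed=75.0 kt
Leg 4: heading=125.7°, groundspeed=153.2 kt
Leg 5: heading=189.8°, groundspeed=158.5 kt
Leg 6: heading=318.4°, groundspeed=82.3 kt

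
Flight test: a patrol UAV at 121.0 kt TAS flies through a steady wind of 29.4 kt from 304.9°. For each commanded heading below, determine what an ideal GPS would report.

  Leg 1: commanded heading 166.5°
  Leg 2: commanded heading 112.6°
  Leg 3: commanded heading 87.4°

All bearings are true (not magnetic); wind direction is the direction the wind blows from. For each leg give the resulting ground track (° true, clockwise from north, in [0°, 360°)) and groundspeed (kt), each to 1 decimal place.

Leg 1: heading 166.5°; drift -7.8° → track 158.7°, groundspeed 144.3 kt
Leg 2: heading 112.6°; drift +2.4° → track 115.0°, groundspeed 149.9 kt
Leg 3: heading 87.4°; drift +7.1° → track 94.5°, groundspeed 145.4 kt

Leg 1: track=158.7°, groundspeed=144.3 kt
Leg 2: track=115.0°, groundspeed=149.9 kt
Leg 3: track=94.5°, groundspeed=145.4 kt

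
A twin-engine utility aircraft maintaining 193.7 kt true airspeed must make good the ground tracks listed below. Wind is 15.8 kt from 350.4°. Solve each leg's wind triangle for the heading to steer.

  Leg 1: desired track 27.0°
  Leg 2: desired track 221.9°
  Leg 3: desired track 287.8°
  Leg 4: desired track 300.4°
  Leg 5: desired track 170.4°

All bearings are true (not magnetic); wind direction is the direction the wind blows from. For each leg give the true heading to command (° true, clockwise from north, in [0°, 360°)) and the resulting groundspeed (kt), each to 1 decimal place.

Leg 1: desired track 27.0°; wind correction -2.8° → command heading 24.2°, groundspeed 180.8 kt
Leg 2: desired track 221.9°; wind correction +3.7° → command heading 225.6°, groundspeed 203.1 kt
Leg 3: desired track 287.8°; wind correction +4.2° → command heading 292.0°, groundspeed 185.9 kt
Leg 4: desired track 300.4°; wind correction +3.6° → command heading 304.0°, groundspeed 183.2 kt
Leg 5: desired track 170.4°; wind correction +0.0° → command heading 170.4°, groundspeed 209.5 kt

Leg 1: heading=24.2°, groundspeed=180.8 kt
Leg 2: heading=225.6°, groundspeed=203.1 kt
Leg 3: heading=292.0°, groundspeed=185.9 kt
Leg 4: heading=304.0°, groundspeed=183.2 kt
Leg 5: heading=170.4°, groundspeed=209.5 kt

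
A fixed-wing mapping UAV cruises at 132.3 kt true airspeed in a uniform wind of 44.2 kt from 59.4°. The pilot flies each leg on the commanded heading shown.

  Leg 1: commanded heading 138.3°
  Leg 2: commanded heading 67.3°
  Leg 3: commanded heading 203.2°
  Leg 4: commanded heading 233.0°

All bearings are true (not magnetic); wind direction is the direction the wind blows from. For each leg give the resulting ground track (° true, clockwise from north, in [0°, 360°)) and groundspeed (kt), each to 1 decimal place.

Leg 1: track=157.6°, groundspeed=131.2 kt
Leg 2: track=71.2°, groundspeed=88.7 kt
Leg 3: track=212.0°, groundspeed=170.0 kt
Leg 4: track=234.6°, groundspeed=176.3 kt

Leg 1: heading 138.3°; drift +19.3° → track 157.6°, groundspeed 131.2 kt
Leg 2: heading 67.3°; drift +3.9° → track 71.2°, groundspeed 88.7 kt
Leg 3: heading 203.2°; drift +8.8° → track 212.0°, groundspeed 170.0 kt
Leg 4: heading 233.0°; drift +1.6° → track 234.6°, groundspeed 176.3 kt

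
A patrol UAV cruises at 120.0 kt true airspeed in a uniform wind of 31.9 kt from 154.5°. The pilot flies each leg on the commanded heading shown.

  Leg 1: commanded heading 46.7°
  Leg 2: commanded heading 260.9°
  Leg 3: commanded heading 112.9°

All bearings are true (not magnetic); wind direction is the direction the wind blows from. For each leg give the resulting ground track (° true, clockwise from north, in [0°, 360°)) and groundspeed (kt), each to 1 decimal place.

Leg 1: heading 46.7°; drift -13.2° → track 33.5°, groundspeed 133.3 kt
Leg 2: heading 260.9°; drift +13.3° → track 274.2°, groundspeed 132.6 kt
Leg 3: heading 112.9°; drift -12.4° → track 100.5°, groundspeed 98.5 kt

Leg 1: track=33.5°, groundspeed=133.3 kt
Leg 2: track=274.2°, groundspeed=132.6 kt
Leg 3: track=100.5°, groundspeed=98.5 kt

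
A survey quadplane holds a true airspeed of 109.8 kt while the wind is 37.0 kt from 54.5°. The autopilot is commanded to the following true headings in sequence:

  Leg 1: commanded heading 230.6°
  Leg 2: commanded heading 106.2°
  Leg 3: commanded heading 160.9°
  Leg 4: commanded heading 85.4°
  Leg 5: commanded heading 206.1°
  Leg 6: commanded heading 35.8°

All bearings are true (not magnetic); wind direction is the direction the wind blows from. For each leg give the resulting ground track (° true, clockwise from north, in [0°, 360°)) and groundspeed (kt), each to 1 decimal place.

Leg 1: track=231.6°, groundspeed=146.7 kt
Leg 2: track=124.7°, groundspeed=91.6 kt
Leg 3: track=177.3°, groundspeed=125.4 kt
Leg 4: track=99.1°, groundspeed=80.3 kt
Leg 5: track=213.1°, groundspeed=143.4 kt
Leg 6: track=26.8°, groundspeed=75.7 kt

Leg 1: heading 230.6°; drift +1.0° → track 231.6°, groundspeed 146.7 kt
Leg 2: heading 106.2°; drift +18.5° → track 124.7°, groundspeed 91.6 kt
Leg 3: heading 160.9°; drift +16.4° → track 177.3°, groundspeed 125.4 kt
Leg 4: heading 85.4°; drift +13.7° → track 99.1°, groundspeed 80.3 kt
Leg 5: heading 206.1°; drift +7.0° → track 213.1°, groundspeed 143.4 kt
Leg 6: heading 35.8°; drift -9.0° → track 26.8°, groundspeed 75.7 kt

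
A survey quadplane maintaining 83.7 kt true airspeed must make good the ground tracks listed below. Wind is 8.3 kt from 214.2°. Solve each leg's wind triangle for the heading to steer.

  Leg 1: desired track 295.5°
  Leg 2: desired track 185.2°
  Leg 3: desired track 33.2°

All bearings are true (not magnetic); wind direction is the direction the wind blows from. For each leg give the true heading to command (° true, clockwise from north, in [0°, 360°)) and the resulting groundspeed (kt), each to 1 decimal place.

Leg 1: heading=289.9°, groundspeed=82.0 kt
Leg 2: heading=188.0°, groundspeed=76.3 kt
Leg 3: heading=33.1°, groundspeed=92.0 kt

Leg 1: desired track 295.5°; wind correction -5.6° → command heading 289.9°, groundspeed 82.0 kt
Leg 2: desired track 185.2°; wind correction +2.8° → command heading 188.0°, groundspeed 76.3 kt
Leg 3: desired track 33.2°; wind correction -0.1° → command heading 33.1°, groundspeed 92.0 kt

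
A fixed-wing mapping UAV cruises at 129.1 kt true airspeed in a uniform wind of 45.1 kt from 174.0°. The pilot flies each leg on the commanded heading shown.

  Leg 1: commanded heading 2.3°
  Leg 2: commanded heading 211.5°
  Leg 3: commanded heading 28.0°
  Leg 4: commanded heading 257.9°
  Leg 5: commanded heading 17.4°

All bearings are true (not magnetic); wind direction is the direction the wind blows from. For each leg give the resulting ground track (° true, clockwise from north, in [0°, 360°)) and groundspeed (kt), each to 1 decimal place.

Leg 1: track=0.2°, groundspeed=173.8 kt
Leg 2: track=227.9°, groundspeed=97.3 kt
Leg 3: track=19.4°, groundspeed=168.4 kt
Leg 4: track=277.7°, groundspeed=132.1 kt
Leg 5: track=11.4°, groundspeed=171.4 kt

Leg 1: heading 2.3°; drift -2.1° → track 0.2°, groundspeed 173.8 kt
Leg 2: heading 211.5°; drift +16.4° → track 227.9°, groundspeed 97.3 kt
Leg 3: heading 28.0°; drift -8.6° → track 19.4°, groundspeed 168.4 kt
Leg 4: heading 257.9°; drift +19.8° → track 277.7°, groundspeed 132.1 kt
Leg 5: heading 17.4°; drift -6.0° → track 11.4°, groundspeed 171.4 kt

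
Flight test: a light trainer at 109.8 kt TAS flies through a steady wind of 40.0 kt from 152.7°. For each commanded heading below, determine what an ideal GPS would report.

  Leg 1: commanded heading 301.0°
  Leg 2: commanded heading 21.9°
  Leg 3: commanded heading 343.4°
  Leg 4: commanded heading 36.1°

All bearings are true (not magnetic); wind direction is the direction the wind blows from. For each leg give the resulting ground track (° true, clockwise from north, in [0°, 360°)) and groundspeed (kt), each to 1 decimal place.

Leg 1: heading 301.0°; drift +8.3° → track 309.3°, groundspeed 145.4 kt
Leg 2: heading 21.9°; drift -12.6° → track 9.3°, groundspeed 139.3 kt
Leg 3: heading 343.4°; drift -2.9° → track 340.5°, groundspeed 149.3 kt
Leg 4: heading 36.1°; drift -15.6° → track 20.5°, groundspeed 132.6 kt

Leg 1: track=309.3°, groundspeed=145.4 kt
Leg 2: track=9.3°, groundspeed=139.3 kt
Leg 3: track=340.5°, groundspeed=149.3 kt
Leg 4: track=20.5°, groundspeed=132.6 kt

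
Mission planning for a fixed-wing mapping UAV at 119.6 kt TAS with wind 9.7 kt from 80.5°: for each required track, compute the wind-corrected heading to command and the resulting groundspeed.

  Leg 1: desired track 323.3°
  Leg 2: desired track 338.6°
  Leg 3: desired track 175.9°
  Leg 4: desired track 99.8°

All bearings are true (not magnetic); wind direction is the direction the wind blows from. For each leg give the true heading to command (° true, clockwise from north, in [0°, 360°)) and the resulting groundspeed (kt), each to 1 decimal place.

Leg 1: desired track 323.3°; wind correction +4.1° → command heading 327.4°, groundspeed 123.7 kt
Leg 2: desired track 338.6°; wind correction +4.6° → command heading 343.2°, groundspeed 121.2 kt
Leg 3: desired track 175.9°; wind correction -4.6° → command heading 171.3°, groundspeed 120.1 kt
Leg 4: desired track 99.8°; wind correction -1.5° → command heading 98.3°, groundspeed 110.4 kt

Leg 1: heading=327.4°, groundspeed=123.7 kt
Leg 2: heading=343.2°, groundspeed=121.2 kt
Leg 3: heading=171.3°, groundspeed=120.1 kt
Leg 4: heading=98.3°, groundspeed=110.4 kt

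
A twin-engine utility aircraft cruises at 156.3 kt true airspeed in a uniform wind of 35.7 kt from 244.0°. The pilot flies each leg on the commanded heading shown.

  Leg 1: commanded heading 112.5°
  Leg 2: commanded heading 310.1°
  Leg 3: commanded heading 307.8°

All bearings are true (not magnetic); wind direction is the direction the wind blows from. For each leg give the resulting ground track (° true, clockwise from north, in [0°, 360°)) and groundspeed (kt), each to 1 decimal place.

Leg 1: track=104.0°, groundspeed=181.9 kt
Leg 2: track=323.1°, groundspeed=145.5 kt
Leg 3: track=320.6°, groundspeed=144.1 kt

Leg 1: heading 112.5°; drift -8.5° → track 104.0°, groundspeed 181.9 kt
Leg 2: heading 310.1°; drift +13.0° → track 323.1°, groundspeed 145.5 kt
Leg 3: heading 307.8°; drift +12.8° → track 320.6°, groundspeed 144.1 kt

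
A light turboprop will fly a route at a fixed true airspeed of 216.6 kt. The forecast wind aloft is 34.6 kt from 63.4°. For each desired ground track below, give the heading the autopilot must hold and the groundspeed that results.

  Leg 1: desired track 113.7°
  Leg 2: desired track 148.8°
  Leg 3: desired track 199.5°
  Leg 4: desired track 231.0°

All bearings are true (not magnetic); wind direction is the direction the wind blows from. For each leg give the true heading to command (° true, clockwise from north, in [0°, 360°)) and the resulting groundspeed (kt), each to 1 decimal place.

Leg 1: desired track 113.7°; wind correction -7.1° → command heading 106.6°, groundspeed 192.9 kt
Leg 2: desired track 148.8°; wind correction -9.2° → command heading 139.6°, groundspeed 211.1 kt
Leg 3: desired track 199.5°; wind correction -6.4° → command heading 193.1°, groundspeed 240.2 kt
Leg 4: desired track 231.0°; wind correction -2.0° → command heading 229.0°, groundspeed 250.3 kt

Leg 1: heading=106.6°, groundspeed=192.9 kt
Leg 2: heading=139.6°, groundspeed=211.1 kt
Leg 3: heading=193.1°, groundspeed=240.2 kt
Leg 4: heading=229.0°, groundspeed=250.3 kt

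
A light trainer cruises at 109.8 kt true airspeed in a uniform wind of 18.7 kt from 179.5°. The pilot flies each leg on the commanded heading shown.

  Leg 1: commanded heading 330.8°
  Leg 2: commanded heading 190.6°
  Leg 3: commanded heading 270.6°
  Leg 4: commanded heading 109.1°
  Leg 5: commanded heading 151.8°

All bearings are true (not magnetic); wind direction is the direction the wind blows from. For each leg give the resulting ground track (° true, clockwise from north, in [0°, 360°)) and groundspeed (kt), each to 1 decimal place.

Leg 1: heading 330.8°; drift +4.1° → track 334.9°, groundspeed 126.5 kt
Leg 2: heading 190.6°; drift +2.3° → track 192.9°, groundspeed 91.5 kt
Leg 3: heading 270.6°; drift +9.6° → track 280.2°, groundspeed 111.7 kt
Leg 4: heading 109.1°; drift -9.7° → track 99.4°, groundspeed 105.0 kt
Leg 5: heading 151.8°; drift -5.3° → track 146.5°, groundspeed 93.6 kt

Leg 1: track=334.9°, groundspeed=126.5 kt
Leg 2: track=192.9°, groundspeed=91.5 kt
Leg 3: track=280.2°, groundspeed=111.7 kt
Leg 4: track=99.4°, groundspeed=105.0 kt
Leg 5: track=146.5°, groundspeed=93.6 kt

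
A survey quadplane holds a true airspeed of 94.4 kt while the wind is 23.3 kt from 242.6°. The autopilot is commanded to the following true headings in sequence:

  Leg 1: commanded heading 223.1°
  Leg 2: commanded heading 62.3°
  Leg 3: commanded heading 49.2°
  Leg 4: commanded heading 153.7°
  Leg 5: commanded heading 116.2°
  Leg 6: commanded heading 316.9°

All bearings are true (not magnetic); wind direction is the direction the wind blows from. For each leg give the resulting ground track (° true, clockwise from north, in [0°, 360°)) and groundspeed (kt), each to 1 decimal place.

Leg 1: heading 223.1°; drift -6.1° → track 217.0°, groundspeed 72.9 kt
Leg 2: heading 62.3°; drift +0.1° → track 62.4°, groundspeed 117.7 kt
Leg 3: heading 49.2°; drift +2.6° → track 51.8°, groundspeed 117.2 kt
Leg 4: heading 153.7°; drift -13.9° → track 139.8°, groundspeed 96.8 kt
Leg 5: heading 116.2°; drift -9.8° → track 106.4°, groundspeed 109.8 kt
Leg 6: heading 316.9°; drift +14.3° → track 331.2°, groundspeed 90.9 kt

Leg 1: track=217.0°, groundspeed=72.9 kt
Leg 2: track=62.4°, groundspeed=117.7 kt
Leg 3: track=51.8°, groundspeed=117.2 kt
Leg 4: track=139.8°, groundspeed=96.8 kt
Leg 5: track=106.4°, groundspeed=109.8 kt
Leg 6: track=331.2°, groundspeed=90.9 kt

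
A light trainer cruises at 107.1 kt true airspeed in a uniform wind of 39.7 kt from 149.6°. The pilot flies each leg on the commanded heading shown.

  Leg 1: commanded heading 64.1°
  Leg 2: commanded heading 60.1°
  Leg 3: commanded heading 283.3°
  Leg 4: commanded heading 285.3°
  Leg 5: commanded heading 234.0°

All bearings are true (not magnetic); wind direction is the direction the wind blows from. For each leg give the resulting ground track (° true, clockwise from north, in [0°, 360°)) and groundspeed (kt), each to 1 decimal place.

Leg 1: track=43.3°, groundspeed=111.3 kt
Leg 2: track=39.7°, groundspeed=113.9 kt
Leg 3: track=295.3°, groundspeed=137.6 kt
Leg 4: track=296.9°, groundspeed=138.3 kt
Leg 5: track=254.9°, groundspeed=110.5 kt

Leg 1: heading 64.1°; drift -20.8° → track 43.3°, groundspeed 111.3 kt
Leg 2: heading 60.1°; drift -20.4° → track 39.7°, groundspeed 113.9 kt
Leg 3: heading 283.3°; drift +12.0° → track 295.3°, groundspeed 137.6 kt
Leg 4: heading 285.3°; drift +11.6° → track 296.9°, groundspeed 138.3 kt
Leg 5: heading 234.0°; drift +20.9° → track 254.9°, groundspeed 110.5 kt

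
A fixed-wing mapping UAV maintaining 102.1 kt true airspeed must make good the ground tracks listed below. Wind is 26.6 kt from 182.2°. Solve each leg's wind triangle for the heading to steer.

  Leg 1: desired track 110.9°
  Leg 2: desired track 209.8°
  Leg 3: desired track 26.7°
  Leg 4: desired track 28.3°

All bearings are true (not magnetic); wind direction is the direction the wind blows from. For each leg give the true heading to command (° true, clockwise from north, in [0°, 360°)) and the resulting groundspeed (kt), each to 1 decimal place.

Leg 1: desired track 110.9°; wind correction +14.3° → command heading 125.2°, groundspeed 90.4 kt
Leg 2: desired track 209.8°; wind correction -6.9° → command heading 202.9°, groundspeed 77.8 kt
Leg 3: desired track 26.7°; wind correction +6.2° → command heading 32.9°, groundspeed 125.7 kt
Leg 4: desired track 28.3°; wind correction +6.6° → command heading 34.9°, groundspeed 125.3 kt

Leg 1: heading=125.2°, groundspeed=90.4 kt
Leg 2: heading=202.9°, groundspeed=77.8 kt
Leg 3: heading=32.9°, groundspeed=125.7 kt
Leg 4: heading=34.9°, groundspeed=125.3 kt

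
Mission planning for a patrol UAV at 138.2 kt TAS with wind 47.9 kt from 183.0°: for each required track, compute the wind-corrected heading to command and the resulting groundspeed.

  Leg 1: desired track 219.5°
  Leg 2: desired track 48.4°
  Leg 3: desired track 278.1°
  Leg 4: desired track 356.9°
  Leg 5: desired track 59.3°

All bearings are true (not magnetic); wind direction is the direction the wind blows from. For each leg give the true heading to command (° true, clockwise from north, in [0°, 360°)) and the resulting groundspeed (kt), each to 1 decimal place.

Leg 1: desired track 219.5°; wind correction -11.9° → command heading 207.6°, groundspeed 96.7 kt
Leg 2: desired track 48.4°; wind correction +14.3° → command heading 62.7°, groundspeed 167.6 kt
Leg 3: desired track 278.1°; wind correction -20.2° → command heading 257.9°, groundspeed 134.0 kt
Leg 4: desired track 356.9°; wind correction -2.1° → command heading 354.8°, groundspeed 185.7 kt
Leg 5: desired track 59.3°; wind correction +16.8° → command heading 76.1°, groundspeed 158.9 kt

Leg 1: heading=207.6°, groundspeed=96.7 kt
Leg 2: heading=62.7°, groundspeed=167.6 kt
Leg 3: heading=257.9°, groundspeed=134.0 kt
Leg 4: heading=354.8°, groundspeed=185.7 kt
Leg 5: heading=76.1°, groundspeed=158.9 kt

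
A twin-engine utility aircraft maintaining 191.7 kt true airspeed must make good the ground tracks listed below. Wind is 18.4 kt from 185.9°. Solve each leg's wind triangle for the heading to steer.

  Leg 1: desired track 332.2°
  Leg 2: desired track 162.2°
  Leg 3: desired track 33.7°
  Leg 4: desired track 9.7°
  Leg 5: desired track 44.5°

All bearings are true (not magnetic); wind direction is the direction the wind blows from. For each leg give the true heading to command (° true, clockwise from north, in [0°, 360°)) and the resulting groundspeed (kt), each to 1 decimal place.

Leg 1: desired track 332.2°; wind correction -3.1° → command heading 329.1°, groundspeed 206.7 kt
Leg 2: desired track 162.2°; wind correction +2.2° → command heading 164.4°, groundspeed 174.7 kt
Leg 3: desired track 33.7°; wind correction +2.6° → command heading 36.3°, groundspeed 207.8 kt
Leg 4: desired track 9.7°; wind correction +0.4° → command heading 10.1°, groundspeed 210.1 kt
Leg 5: desired track 44.5°; wind correction +3.4° → command heading 47.9°, groundspeed 205.7 kt

Leg 1: heading=329.1°, groundspeed=206.7 kt
Leg 2: heading=164.4°, groundspeed=174.7 kt
Leg 3: heading=36.3°, groundspeed=207.8 kt
Leg 4: heading=10.1°, groundspeed=210.1 kt
Leg 5: heading=47.9°, groundspeed=205.7 kt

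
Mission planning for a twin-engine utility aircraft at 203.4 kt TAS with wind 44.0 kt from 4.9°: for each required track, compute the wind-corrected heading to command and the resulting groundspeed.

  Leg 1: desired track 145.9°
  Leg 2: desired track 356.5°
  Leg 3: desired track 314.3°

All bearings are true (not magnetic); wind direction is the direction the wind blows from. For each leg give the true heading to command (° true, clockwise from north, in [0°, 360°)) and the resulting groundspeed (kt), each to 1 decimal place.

Leg 1: desired track 145.9°; wind correction -7.8° → command heading 138.1°, groundspeed 235.7 kt
Leg 2: desired track 356.5°; wind correction +1.8° → command heading 358.3°, groundspeed 159.8 kt
Leg 3: desired track 314.3°; wind correction +9.6° → command heading 323.9°, groundspeed 172.6 kt

Leg 1: heading=138.1°, groundspeed=235.7 kt
Leg 2: heading=358.3°, groundspeed=159.8 kt
Leg 3: heading=323.9°, groundspeed=172.6 kt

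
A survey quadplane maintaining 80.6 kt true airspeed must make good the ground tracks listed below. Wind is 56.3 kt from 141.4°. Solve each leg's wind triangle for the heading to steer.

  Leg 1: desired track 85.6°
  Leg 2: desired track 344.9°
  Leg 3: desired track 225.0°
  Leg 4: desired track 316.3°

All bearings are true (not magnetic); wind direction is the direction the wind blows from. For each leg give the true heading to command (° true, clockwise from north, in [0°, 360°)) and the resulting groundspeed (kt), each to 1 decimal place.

Leg 1: heading=120.9°, groundspeed=34.1 kt
Leg 2: heading=1.1°, groundspeed=129.0 kt
Leg 3: heading=181.0°, groundspeed=51.7 kt
Leg 4: heading=312.7°, groundspeed=136.5 kt

Leg 1: desired track 85.6°; wind correction +35.3° → command heading 120.9°, groundspeed 34.1 kt
Leg 2: desired track 344.9°; wind correction +16.2° → command heading 1.1°, groundspeed 129.0 kt
Leg 3: desired track 225.0°; wind correction -44.0° → command heading 181.0°, groundspeed 51.7 kt
Leg 4: desired track 316.3°; wind correction -3.6° → command heading 312.7°, groundspeed 136.5 kt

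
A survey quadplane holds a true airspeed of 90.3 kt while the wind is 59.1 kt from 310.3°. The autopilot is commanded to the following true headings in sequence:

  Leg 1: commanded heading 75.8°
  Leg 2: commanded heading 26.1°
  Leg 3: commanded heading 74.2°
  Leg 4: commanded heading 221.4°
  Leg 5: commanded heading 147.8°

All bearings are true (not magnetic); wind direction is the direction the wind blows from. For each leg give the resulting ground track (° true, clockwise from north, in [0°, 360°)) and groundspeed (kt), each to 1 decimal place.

Leg 1: heading 75.8°; drift +21.1° → track 96.9°, groundspeed 133.6 kt
Leg 2: heading 26.1°; drift +37.1° → track 63.2°, groundspeed 95.0 kt
Leg 3: heading 74.2°; drift +21.7° → track 95.9°, groundspeed 132.7 kt
Leg 4: heading 221.4°; drift -33.5° → track 187.9°, groundspeed 107.0 kt
Leg 5: heading 147.8°; drift -6.9° → track 140.9°, groundspeed 147.7 kt

Leg 1: track=96.9°, groundspeed=133.6 kt
Leg 2: track=63.2°, groundspeed=95.0 kt
Leg 3: track=95.9°, groundspeed=132.7 kt
Leg 4: track=187.9°, groundspeed=107.0 kt
Leg 5: track=140.9°, groundspeed=147.7 kt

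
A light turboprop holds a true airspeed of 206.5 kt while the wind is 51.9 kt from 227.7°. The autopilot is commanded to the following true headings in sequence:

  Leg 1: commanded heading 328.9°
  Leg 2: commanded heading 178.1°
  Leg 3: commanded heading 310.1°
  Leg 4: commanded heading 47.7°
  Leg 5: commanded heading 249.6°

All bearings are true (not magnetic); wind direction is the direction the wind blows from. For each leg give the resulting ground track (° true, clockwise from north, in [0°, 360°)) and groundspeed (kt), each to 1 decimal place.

Leg 1: track=342.1°, groundspeed=222.5 kt
Leg 2: track=165.2°, groundspeed=177.3 kt
Leg 3: track=324.6°, groundspeed=206.2 kt
Leg 4: track=47.7°, groundspeed=258.4 kt
Leg 5: track=256.6°, groundspeed=159.5 kt

Leg 1: heading 328.9°; drift +13.2° → track 342.1°, groundspeed 222.5 kt
Leg 2: heading 178.1°; drift -12.9° → track 165.2°, groundspeed 177.3 kt
Leg 3: heading 310.1°; drift +14.5° → track 324.6°, groundspeed 206.2 kt
Leg 4: heading 47.7°; drift +0.0° → track 47.7°, groundspeed 258.4 kt
Leg 5: heading 249.6°; drift +7.0° → track 256.6°, groundspeed 159.5 kt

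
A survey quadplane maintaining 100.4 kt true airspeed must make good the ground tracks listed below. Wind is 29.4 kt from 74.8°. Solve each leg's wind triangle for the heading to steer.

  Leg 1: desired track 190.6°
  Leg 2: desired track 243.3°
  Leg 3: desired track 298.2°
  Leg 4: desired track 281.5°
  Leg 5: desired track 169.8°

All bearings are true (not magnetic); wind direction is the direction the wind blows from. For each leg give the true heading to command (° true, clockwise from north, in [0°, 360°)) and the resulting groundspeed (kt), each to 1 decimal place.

Leg 1: heading=175.3°, groundspeed=109.6 kt
Leg 2: heading=240.0°, groundspeed=129.0 kt
Leg 3: heading=309.8°, groundspeed=119.7 kt
Leg 4: heading=289.1°, groundspeed=125.8 kt
Leg 5: heading=152.8°, groundspeed=98.6 kt

Leg 1: desired track 190.6°; wind correction -15.3° → command heading 175.3°, groundspeed 109.6 kt
Leg 2: desired track 243.3°; wind correction -3.3° → command heading 240.0°, groundspeed 129.0 kt
Leg 3: desired track 298.2°; wind correction +11.6° → command heading 309.8°, groundspeed 119.7 kt
Leg 4: desired track 281.5°; wind correction +7.6° → command heading 289.1°, groundspeed 125.8 kt
Leg 5: desired track 169.8°; wind correction -17.0° → command heading 152.8°, groundspeed 98.6 kt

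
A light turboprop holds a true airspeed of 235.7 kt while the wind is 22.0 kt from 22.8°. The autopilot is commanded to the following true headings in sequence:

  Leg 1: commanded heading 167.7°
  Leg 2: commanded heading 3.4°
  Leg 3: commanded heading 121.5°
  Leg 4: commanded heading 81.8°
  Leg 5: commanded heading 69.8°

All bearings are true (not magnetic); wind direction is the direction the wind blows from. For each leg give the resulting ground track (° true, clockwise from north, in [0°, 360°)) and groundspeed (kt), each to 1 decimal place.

Leg 1: track=170.6°, groundspeed=254.0 kt
Leg 2: track=1.5°, groundspeed=215.1 kt
Leg 3: track=126.7°, groundspeed=240.0 kt
Leg 4: track=86.6°, groundspeed=225.2 kt
Leg 5: track=74.0°, groundspeed=221.3 kt

Leg 1: heading 167.7°; drift +2.9° → track 170.6°, groundspeed 254.0 kt
Leg 2: heading 3.4°; drift -1.9° → track 1.5°, groundspeed 215.1 kt
Leg 3: heading 121.5°; drift +5.2° → track 126.7°, groundspeed 240.0 kt
Leg 4: heading 81.8°; drift +4.8° → track 86.6°, groundspeed 225.2 kt
Leg 5: heading 69.8°; drift +4.2° → track 74.0°, groundspeed 221.3 kt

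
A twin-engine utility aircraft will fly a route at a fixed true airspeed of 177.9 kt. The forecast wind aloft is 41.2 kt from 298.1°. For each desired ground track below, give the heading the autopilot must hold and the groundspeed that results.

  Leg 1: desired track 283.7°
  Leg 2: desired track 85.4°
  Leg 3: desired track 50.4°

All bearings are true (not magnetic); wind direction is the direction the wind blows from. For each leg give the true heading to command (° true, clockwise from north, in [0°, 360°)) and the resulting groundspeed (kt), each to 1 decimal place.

Leg 1: desired track 283.7°; wind correction +3.3° → command heading 287.0°, groundspeed 137.7 kt
Leg 2: desired track 85.4°; wind correction -7.2° → command heading 78.2°, groundspeed 211.2 kt
Leg 3: desired track 50.4°; wind correction -12.4° → command heading 38.0°, groundspeed 189.4 kt

Leg 1: heading=287.0°, groundspeed=137.7 kt
Leg 2: heading=78.2°, groundspeed=211.2 kt
Leg 3: heading=38.0°, groundspeed=189.4 kt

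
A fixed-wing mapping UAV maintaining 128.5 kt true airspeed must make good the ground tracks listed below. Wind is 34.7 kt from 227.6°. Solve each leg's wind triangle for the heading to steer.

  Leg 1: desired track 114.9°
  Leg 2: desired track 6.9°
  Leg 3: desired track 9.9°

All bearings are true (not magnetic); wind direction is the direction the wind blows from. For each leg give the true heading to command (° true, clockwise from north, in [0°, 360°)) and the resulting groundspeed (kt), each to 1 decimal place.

Leg 1: desired track 114.9°; wind correction +14.4° → command heading 129.3°, groundspeed 137.8 kt
Leg 2: desired track 6.9°; wind correction -10.1° → command heading 356.8°, groundspeed 152.8 kt
Leg 3: desired track 9.9°; wind correction -9.5° → command heading 0.4°, groundspeed 154.2 kt

Leg 1: heading=129.3°, groundspeed=137.8 kt
Leg 2: heading=356.8°, groundspeed=152.8 kt
Leg 3: heading=0.4°, groundspeed=154.2 kt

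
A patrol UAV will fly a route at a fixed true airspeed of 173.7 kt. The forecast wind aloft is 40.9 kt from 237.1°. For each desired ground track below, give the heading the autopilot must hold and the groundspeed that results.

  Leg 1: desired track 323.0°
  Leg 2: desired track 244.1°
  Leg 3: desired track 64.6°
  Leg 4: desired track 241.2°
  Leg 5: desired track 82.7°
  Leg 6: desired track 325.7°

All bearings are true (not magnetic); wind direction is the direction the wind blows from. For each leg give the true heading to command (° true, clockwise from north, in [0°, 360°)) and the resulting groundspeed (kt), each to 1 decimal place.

Leg 1: desired track 323.0°; wind correction -13.6° → command heading 309.4°, groundspeed 165.9 kt
Leg 2: desired track 244.1°; wind correction -1.6° → command heading 242.5°, groundspeed 133.0 kt
Leg 3: desired track 64.6°; wind correction +1.8° → command heading 66.4°, groundspeed 214.2 kt
Leg 4: desired track 241.2°; wind correction -1.0° → command heading 240.2°, groundspeed 132.9 kt
Leg 5: desired track 82.7°; wind correction +5.8° → command heading 88.5°, groundspeed 209.7 kt
Leg 6: desired track 325.7°; wind correction -13.6° → command heading 312.1°, groundspeed 167.8 kt

Leg 1: heading=309.4°, groundspeed=165.9 kt
Leg 2: heading=242.5°, groundspeed=133.0 kt
Leg 3: heading=66.4°, groundspeed=214.2 kt
Leg 4: heading=240.2°, groundspeed=132.9 kt
Leg 5: heading=88.5°, groundspeed=209.7 kt
Leg 6: heading=312.1°, groundspeed=167.8 kt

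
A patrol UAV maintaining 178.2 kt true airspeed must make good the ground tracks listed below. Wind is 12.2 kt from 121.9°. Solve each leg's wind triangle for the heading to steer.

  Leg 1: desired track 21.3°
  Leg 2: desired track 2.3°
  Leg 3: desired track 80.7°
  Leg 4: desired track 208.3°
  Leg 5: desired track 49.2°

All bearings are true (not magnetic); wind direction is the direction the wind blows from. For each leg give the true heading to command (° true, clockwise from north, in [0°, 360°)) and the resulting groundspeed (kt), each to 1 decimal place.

Leg 1: desired track 21.3°; wind correction +3.9° → command heading 25.2°, groundspeed 180.0 kt
Leg 2: desired track 2.3°; wind correction +3.4° → command heading 5.7°, groundspeed 183.9 kt
Leg 3: desired track 80.7°; wind correction +2.6° → command heading 83.3°, groundspeed 168.8 kt
Leg 4: desired track 208.3°; wind correction -3.9° → command heading 204.4°, groundspeed 177.0 kt
Leg 5: desired track 49.2°; wind correction +3.7° → command heading 52.9°, groundspeed 174.2 kt

Leg 1: heading=25.2°, groundspeed=180.0 kt
Leg 2: heading=5.7°, groundspeed=183.9 kt
Leg 3: heading=83.3°, groundspeed=168.8 kt
Leg 4: heading=204.4°, groundspeed=177.0 kt
Leg 5: heading=52.9°, groundspeed=174.2 kt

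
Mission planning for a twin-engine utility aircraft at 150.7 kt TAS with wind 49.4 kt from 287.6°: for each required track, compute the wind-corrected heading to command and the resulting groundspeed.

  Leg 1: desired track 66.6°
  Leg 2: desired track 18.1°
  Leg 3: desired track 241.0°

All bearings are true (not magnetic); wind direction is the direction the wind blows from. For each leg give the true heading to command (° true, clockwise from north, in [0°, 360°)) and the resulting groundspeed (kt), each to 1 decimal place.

Leg 1: heading=54.2°, groundspeed=184.5 kt
Leg 2: heading=359.0°, groundspeed=142.8 kt
Leg 3: heading=254.8°, groundspeed=112.4 kt

Leg 1: desired track 66.6°; wind correction -12.4° → command heading 54.2°, groundspeed 184.5 kt
Leg 2: desired track 18.1°; wind correction -19.1° → command heading 359.0°, groundspeed 142.8 kt
Leg 3: desired track 241.0°; wind correction +13.8° → command heading 254.8°, groundspeed 112.4 kt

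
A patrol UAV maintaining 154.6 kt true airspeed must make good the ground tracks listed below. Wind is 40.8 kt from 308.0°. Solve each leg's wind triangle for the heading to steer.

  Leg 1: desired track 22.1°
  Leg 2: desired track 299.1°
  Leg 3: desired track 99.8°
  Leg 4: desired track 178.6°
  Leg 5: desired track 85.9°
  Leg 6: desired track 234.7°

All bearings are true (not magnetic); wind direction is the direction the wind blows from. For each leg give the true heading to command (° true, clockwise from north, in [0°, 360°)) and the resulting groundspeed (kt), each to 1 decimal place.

Leg 1: heading=7.4°, groundspeed=138.4 kt
Leg 2: heading=301.4°, groundspeed=114.2 kt
Leg 3: heading=92.6°, groundspeed=189.4 kt
Leg 4: heading=190.4°, groundspeed=177.2 kt
Leg 5: heading=75.7°, groundspeed=182.4 kt
Leg 6: heading=249.3°, groundspeed=137.9 kt

Leg 1: desired track 22.1°; wind correction -14.7° → command heading 7.4°, groundspeed 138.4 kt
Leg 2: desired track 299.1°; wind correction +2.3° → command heading 301.4°, groundspeed 114.2 kt
Leg 3: desired track 99.8°; wind correction -7.2° → command heading 92.6°, groundspeed 189.4 kt
Leg 4: desired track 178.6°; wind correction +11.8° → command heading 190.4°, groundspeed 177.2 kt
Leg 5: desired track 85.9°; wind correction -10.2° → command heading 75.7°, groundspeed 182.4 kt
Leg 6: desired track 234.7°; wind correction +14.6° → command heading 249.3°, groundspeed 137.9 kt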